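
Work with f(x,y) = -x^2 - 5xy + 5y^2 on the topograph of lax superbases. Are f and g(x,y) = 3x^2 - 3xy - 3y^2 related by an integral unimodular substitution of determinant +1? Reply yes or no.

D₁ = 45, D₂ = 45
river cycle of f (length 2): (5, 5, -1), (-1, 5, 5)
river cycle of g (length 2): (-3, 3, 3), (3, 3, -3)
cycles differ ⇒ inequivalent

no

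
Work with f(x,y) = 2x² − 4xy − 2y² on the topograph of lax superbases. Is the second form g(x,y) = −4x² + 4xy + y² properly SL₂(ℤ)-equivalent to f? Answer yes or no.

D₁ = 32, D₂ = 32
river cycle of f (length 2): (-2, 4, 2), (2, 4, -2)
river cycle of g (length 2): (1, 4, -4), (-4, 4, 1)
cycles differ ⇒ inequivalent

no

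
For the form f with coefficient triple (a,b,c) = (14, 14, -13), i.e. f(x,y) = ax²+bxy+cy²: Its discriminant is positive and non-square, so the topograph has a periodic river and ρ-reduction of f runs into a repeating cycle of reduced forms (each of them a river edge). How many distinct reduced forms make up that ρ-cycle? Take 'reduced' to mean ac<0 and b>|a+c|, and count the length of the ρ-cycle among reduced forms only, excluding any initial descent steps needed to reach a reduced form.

D = 924, ⌊√D⌋ = 30
river: ρ → (-13,12,15)
river: ρ → (15,18,-10)
river: ρ → (-10,22,11)
river: ρ → (11,22,-10)
river: ρ → (-10,18,15)
river: ρ → (15,12,-13)
river: ρ → (-13,14,14)
river: ρ → (14,14,-13)
ρ-cycle length = 8 (tail of 0 descent steps not counted)

8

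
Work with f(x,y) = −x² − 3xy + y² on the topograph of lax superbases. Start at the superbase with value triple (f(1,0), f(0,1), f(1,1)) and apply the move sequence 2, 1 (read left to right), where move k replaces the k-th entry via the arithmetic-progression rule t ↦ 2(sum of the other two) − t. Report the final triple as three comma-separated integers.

start (-1,1,-3) = (f(1,0),f(0,1),f(1,1))
replace slot 2: 2·((-1)+(-3)) − 1 = -9 → (-1,-9,-3)
replace slot 1: 2·((-9)+(-3)) − (-1) = -23 → (-23,-9,-3)

-23,-9,-3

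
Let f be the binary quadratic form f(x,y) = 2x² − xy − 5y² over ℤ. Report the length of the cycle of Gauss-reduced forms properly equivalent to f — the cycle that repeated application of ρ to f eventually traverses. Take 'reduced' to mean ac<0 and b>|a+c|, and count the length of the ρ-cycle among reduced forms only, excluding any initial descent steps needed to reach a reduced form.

D = 41, ⌊√D⌋ = 6
descent: ρ → (-5,1,2)
descent: ρ → (2,3,-4)  [lands on river]
river: ρ → (-4,5,1)
river: ρ → (1,5,-4)
river: ρ → (-4,3,2)
river: ρ → (2,5,-2)
river: ρ → (-2,3,4)
river: ρ → (4,5,-1)
river: ρ → (-1,5,4)
river: ρ → (4,3,-2)
river: ρ → (-2,5,2)
ρ-cycle length = 10 (tail of 2 descent steps not counted)

10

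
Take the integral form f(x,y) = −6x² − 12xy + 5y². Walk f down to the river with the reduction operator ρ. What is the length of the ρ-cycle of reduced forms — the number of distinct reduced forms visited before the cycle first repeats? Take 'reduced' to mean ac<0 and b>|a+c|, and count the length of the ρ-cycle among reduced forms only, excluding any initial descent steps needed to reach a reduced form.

D = 264, ⌊√D⌋ = 16
descent: ρ → (5,12,-6)  [lands on river]
river: ρ → (-6,12,5)
river: ρ → (5,8,-10)
river: ρ → (-10,12,3)
river: ρ → (3,12,-10)
river: ρ → (-10,8,5)
ρ-cycle length = 6 (tail of 1 descent step not counted)

6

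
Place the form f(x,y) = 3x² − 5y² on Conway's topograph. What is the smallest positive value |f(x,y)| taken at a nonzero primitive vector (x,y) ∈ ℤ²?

descent: ρ → (-5,0,3)
descent: ρ → (3,6,-2)  [lands on river]
river: ρ → (-2,6,3)
closes: descent 2, river 2
min |a| on river = 2

2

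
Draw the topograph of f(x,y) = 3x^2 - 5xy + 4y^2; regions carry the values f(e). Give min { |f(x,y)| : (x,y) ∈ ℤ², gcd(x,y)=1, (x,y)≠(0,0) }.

translate: b→1 (≡-5 mod 6), so (3,-5,4)→(3,1,2)
flip: (3,1,2)→(2,-1,3)
reduced (well bottom): (2,-1,3) with a≤c, −a<b≤a
well minimum = a = 2

2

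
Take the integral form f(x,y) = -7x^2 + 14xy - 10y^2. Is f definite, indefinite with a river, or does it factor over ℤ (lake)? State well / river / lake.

D = b²−4ac = 14² − 4·(-7)·(-10) = -84
D < 0 ⇒ definite ⇒ every region one sign ⇒ single well

well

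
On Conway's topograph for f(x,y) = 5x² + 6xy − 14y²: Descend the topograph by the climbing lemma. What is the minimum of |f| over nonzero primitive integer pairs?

descent: ρ → (-14,-6,5)
descent: ρ → (5,16,-3)  [lands on river]
river: ρ → (-3,14,10)
river: ρ → (10,6,-7)
river: ρ → (-7,8,9)
river: ρ → (9,10,-6)
river: ρ → (-6,14,5)
closes: descent 2, river 6
min |a| on river = 3

3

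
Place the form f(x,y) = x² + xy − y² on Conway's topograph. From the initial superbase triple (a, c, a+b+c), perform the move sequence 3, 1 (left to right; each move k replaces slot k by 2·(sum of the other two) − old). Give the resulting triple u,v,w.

start (1,-1,1) = (f(1,0),f(0,1),f(1,1))
replace slot 3: 2·(1+(-1)) − 1 = -1 → (1,-1,-1)
replace slot 1: 2·((-1)+(-1)) − 1 = -5 → (-5,-1,-1)

-5,-1,-1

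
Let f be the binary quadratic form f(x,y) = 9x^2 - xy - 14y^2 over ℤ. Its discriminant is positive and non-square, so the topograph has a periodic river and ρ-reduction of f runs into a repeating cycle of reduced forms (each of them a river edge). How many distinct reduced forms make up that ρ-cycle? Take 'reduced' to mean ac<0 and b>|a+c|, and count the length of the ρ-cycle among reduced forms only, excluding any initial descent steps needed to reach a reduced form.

D = 505, ⌊√D⌋ = 22
descent: ρ → (-14,1,9)
descent: ρ → (9,17,-6)  [lands on river]
river: ρ → (-6,19,6)
river: ρ → (6,17,-9)
river: ρ → (-9,19,4)
river: ρ → (4,21,-4)
river: ρ → (-4,19,9)
ρ-cycle length = 6 (tail of 2 descent steps not counted)

6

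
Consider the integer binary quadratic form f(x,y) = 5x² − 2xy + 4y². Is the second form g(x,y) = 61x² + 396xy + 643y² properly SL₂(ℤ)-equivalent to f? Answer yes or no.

D₁ = -76, D₂ = -76
f: flip: (5,-2,4)→(4,2,5)
f: reduced (well bottom): (4,2,5) with a≤c, −a<b≤a
g: translate: b→30 (≡396 mod 122), so (61,396,643)→(61,30,4)
g: flip: (61,30,4)→(4,-30,61)
g: translate: b→2 (≡-30 mod 8), so (4,-30,61)→(4,2,5)
g: reduced (well bottom): (4,2,5) with a≤c, −a<b≤a
reduced forms (4, 2, 5) vs (4, 2, 5) ⇒ equivalent

yes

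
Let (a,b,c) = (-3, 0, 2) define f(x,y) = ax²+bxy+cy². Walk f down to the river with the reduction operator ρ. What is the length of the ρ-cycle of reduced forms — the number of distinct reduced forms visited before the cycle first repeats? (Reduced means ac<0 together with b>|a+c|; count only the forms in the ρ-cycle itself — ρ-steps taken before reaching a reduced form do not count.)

D = 24, ⌊√D⌋ = 4
descent: ρ → (2,4,-1)  [lands on river]
river: ρ → (-1,4,2)
ρ-cycle length = 2 (tail of 1 descent step not counted)

2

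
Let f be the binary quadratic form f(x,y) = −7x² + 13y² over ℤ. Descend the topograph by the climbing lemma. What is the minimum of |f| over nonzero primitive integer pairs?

descent: ρ → (13,0,-7)
descent: ρ → (-7,14,6)  [lands on river]
river: ρ → (6,10,-11)
river: ρ → (-11,12,5)
river: ρ → (5,18,-2)
river: ρ → (-2,18,5)
river: ρ → (5,12,-11)
river: ρ → (-11,10,6)
river: ρ → (6,14,-7)
closes: descent 2, river 8
min |a| on river = 2

2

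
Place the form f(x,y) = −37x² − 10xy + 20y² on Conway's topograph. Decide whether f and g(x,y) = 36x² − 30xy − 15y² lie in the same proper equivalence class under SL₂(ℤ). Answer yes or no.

D₁ = 3060, D₂ = 3060
river cycle of f (length 16): (20, 50, -7), (-7, 48, 27), (27, 6, -28), (-28, 50, 5), (5, 50, -28), (-28, 6, 27), (27, 48, -7), (-7, 50, 20), (20, 30, -27), (-27, 24, 23), … (6 more)
river cycle of g (length 14): (-15, 30, 36), (36, 42, -9), (-9, 48, 21), (21, 36, -21), (-21, 48, 9), (9, 42, -36), (-36, 30, 15), (15, 30, -36), (-36, 42, 9), (9, 48, -21), … (4 more)
cycles differ ⇒ inequivalent

no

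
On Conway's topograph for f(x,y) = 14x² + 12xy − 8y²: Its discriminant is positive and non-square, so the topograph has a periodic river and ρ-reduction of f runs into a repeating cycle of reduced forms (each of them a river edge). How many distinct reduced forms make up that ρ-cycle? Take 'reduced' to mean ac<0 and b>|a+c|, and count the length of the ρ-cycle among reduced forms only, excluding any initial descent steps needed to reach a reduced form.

D = 592, ⌊√D⌋ = 24
river: ρ → (-8,20,6)
river: ρ → (6,16,-14)
river: ρ → (-14,12,8)
river: ρ → (8,20,-6)
river: ρ → (-6,16,14)
river: ρ → (14,12,-8)
ρ-cycle length = 6 (tail of 0 descent steps not counted)

6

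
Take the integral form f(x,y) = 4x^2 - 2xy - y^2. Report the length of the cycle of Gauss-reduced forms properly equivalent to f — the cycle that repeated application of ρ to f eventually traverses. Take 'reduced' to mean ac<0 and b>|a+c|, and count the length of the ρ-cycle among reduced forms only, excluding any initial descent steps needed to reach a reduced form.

D = 20, ⌊√D⌋ = 4
descent: ρ → (-1,4,1)  [lands on river]
river: ρ → (1,4,-1)
ρ-cycle length = 2 (tail of 1 descent step not counted)

2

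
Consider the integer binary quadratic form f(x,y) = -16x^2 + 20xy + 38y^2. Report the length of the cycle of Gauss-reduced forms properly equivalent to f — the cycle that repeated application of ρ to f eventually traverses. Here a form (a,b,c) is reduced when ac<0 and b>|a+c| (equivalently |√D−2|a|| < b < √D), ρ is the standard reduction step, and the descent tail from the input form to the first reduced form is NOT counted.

D = 2832, ⌊√D⌋ = 53
descent: ρ → (38,-20,-16)
descent: ρ → (-16,52,2)  [lands on river]
river: ρ → (2,52,-16)
river: ρ → (-16,44,14)
river: ρ → (14,40,-22)
river: ρ → (-22,48,6)
river: ρ → (6,48,-22)
river: ρ → (-22,40,14)
river: ρ → (14,44,-16)
ρ-cycle length = 8 (tail of 2 descent steps not counted)

8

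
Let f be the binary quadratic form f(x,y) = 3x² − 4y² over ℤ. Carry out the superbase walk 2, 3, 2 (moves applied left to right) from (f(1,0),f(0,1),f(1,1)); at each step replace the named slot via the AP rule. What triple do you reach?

start (3,-4,-1) = (f(1,0),f(0,1),f(1,1))
replace slot 2: 2·(3+(-1)) − (-4) = 8 → (3,8,-1)
replace slot 3: 2·(3+8) − (-1) = 23 → (3,8,23)
replace slot 2: 2·(3+23) − 8 = 44 → (3,44,23)

3,44,23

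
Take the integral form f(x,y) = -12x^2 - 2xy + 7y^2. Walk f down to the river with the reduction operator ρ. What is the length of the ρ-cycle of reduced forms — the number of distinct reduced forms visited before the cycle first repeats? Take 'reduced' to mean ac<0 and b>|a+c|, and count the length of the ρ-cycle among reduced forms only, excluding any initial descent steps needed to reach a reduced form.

D = 340, ⌊√D⌋ = 18
descent: ρ → (7,16,-3)  [lands on river]
river: ρ → (-3,14,12)
river: ρ → (12,10,-5)
river: ρ → (-5,10,12)
river: ρ → (12,14,-3)
river: ρ → (-3,16,7)
river: ρ → (7,12,-7)
river: ρ → (-7,16,3)
river: ρ → (3,14,-12)
river: ρ → (-12,10,5)
river: ρ → (5,10,-12)
river: ρ → (-12,14,3)
river: ρ → (3,16,-7)
river: ρ → (-7,12,7)
ρ-cycle length = 14 (tail of 1 descent step not counted)

14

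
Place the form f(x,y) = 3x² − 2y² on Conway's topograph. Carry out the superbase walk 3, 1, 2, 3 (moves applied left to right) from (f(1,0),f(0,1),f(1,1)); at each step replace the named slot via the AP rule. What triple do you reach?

start (3,-2,1) = (f(1,0),f(0,1),f(1,1))
replace slot 3: 2·(3+(-2)) − 1 = 1 → (3,-2,1)
replace slot 1: 2·((-2)+1) − 3 = -5 → (-5,-2,1)
replace slot 2: 2·((-5)+1) − (-2) = -6 → (-5,-6,1)
replace slot 3: 2·((-5)+(-6)) − 1 = -23 → (-5,-6,-23)

-5,-6,-23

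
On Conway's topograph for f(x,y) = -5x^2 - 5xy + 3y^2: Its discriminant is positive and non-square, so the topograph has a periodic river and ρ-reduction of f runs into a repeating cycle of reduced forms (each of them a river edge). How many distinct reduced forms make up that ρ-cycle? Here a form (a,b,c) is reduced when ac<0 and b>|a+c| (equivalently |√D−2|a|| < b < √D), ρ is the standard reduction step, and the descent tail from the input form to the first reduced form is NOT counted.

D = 85, ⌊√D⌋ = 9
descent: ρ → (3,5,-5)  [lands on river]
river: ρ → (-5,5,3)
river: ρ → (3,7,-3)
river: ρ → (-3,5,5)
river: ρ → (5,5,-3)
river: ρ → (-3,7,3)
ρ-cycle length = 6 (tail of 1 descent step not counted)

6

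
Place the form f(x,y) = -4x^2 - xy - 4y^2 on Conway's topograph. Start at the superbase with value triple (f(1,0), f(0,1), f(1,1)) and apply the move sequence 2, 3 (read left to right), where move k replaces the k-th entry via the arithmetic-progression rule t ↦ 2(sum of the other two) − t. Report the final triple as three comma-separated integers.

start (-4,-4,-9) = (f(1,0),f(0,1),f(1,1))
replace slot 2: 2·((-4)+(-9)) − (-4) = -22 → (-4,-22,-9)
replace slot 3: 2·((-4)+(-22)) − (-9) = -43 → (-4,-22,-43)

-4,-22,-43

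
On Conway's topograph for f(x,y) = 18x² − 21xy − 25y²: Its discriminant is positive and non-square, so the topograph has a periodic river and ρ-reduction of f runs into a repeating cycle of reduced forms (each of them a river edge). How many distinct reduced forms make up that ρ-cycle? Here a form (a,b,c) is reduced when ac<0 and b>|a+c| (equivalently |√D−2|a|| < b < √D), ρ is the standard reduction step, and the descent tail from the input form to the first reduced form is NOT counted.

D = 2241, ⌊√D⌋ = 47
descent: ρ → (-25,21,18)  [lands on river]
river: ρ → (18,15,-28)
river: ρ → (-28,41,5)
river: ρ → (5,39,-36)
river: ρ → (-36,33,8)
river: ρ → (8,47,-1)
river: ρ → (-1,47,8)
river: ρ → (8,33,-36)
river: ρ → (-36,39,5)
river: ρ → (5,41,-28)
river: ρ → (-28,15,18)
river: ρ → (18,21,-25)
river: ρ → (-25,29,14)
river: ρ → (14,27,-27)
river: ρ → (-27,27,14)
river: ρ → (14,29,-25)
ρ-cycle length = 16 (tail of 1 descent step not counted)

16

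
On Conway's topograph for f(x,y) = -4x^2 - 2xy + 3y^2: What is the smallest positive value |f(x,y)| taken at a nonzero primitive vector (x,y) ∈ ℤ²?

descent: ρ → (3,2,-4)  [lands on river]
river: ρ → (-4,6,1)
river: ρ → (1,6,-4)
river: ρ → (-4,2,3)
river: ρ → (3,4,-3)
river: ρ → (-3,2,4)
river: ρ → (4,6,-1)
river: ρ → (-1,6,4)
river: ρ → (4,2,-3)
river: ρ → (-3,4,3)
closes: descent 1, river 10
min |a| on river = 1

1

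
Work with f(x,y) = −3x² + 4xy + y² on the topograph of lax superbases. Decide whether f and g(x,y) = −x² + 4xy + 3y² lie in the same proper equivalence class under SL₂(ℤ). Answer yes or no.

D₁ = 28, D₂ = 28
river cycle of f (length 4): (1, 4, -3), (-3, 2, 2), (2, 2, -3), (-3, 4, 1)
river cycle of g (length 4): (3, 2, -2), (-2, 2, 3), (3, 4, -1), (-1, 4, 3)
cycles differ ⇒ inequivalent

no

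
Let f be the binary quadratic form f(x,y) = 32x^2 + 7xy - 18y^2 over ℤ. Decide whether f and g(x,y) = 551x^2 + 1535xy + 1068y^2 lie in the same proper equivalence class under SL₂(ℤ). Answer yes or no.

D₁ = 2353, D₂ = 2353
river cycle of f (length 30): (-18, 29, 21), (21, 13, -26), (-26, 39, 8), (8, 41, -21), (-21, 43, 6), (6, 41, -28), (-28, 15, 19), (19, 23, -24), (-24, 25, 18), (18, 47, -2), … (20 more)
river cycle of g (length 30): (8, 41, -21), (-21, 43, 6), (6, 41, -28), (-28, 15, 19), (19, 23, -24), (-24, 25, 18), (18, 47, -2), (-2, 45, 41), (41, 37, -6), (-6, 47, 6), … (20 more)
cycles coincide ⇒ equivalent

yes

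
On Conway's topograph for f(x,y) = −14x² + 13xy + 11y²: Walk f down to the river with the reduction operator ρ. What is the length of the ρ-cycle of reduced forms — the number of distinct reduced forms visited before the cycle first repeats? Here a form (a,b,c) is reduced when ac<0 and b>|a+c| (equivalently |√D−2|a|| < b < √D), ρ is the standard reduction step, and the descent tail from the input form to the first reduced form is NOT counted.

D = 785, ⌊√D⌋ = 28
river: ρ → (11,9,-16)
river: ρ → (-16,23,4)
river: ρ → (4,25,-10)
river: ρ → (-10,15,14)
river: ρ → (14,13,-11)
river: ρ → (-11,9,16)
river: ρ → (16,23,-4)
river: ρ → (-4,25,10)
river: ρ → (10,15,-14)
river: ρ → (-14,13,11)
ρ-cycle length = 10 (tail of 0 descent steps not counted)

10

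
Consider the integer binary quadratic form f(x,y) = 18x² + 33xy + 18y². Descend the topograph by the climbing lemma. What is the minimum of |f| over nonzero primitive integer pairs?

translate: b→-3 (≡33 mod 36), so (18,33,18)→(18,-3,3)
flip: (18,-3,3)→(3,3,18)
reduced (well bottom): (3,3,18) with a≤c, −a<b≤a
well minimum = a = 3

3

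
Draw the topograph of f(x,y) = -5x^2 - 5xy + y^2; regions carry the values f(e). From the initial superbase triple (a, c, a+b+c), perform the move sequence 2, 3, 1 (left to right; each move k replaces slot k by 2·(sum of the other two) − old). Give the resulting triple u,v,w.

start (-5,1,-9) = (f(1,0),f(0,1),f(1,1))
replace slot 2: 2·((-5)+(-9)) − 1 = -29 → (-5,-29,-9)
replace slot 3: 2·((-5)+(-29)) − (-9) = -59 → (-5,-29,-59)
replace slot 1: 2·((-29)+(-59)) − (-5) = -171 → (-171,-29,-59)

-171,-29,-59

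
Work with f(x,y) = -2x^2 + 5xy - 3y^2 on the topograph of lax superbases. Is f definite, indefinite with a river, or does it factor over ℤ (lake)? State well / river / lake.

D = b²−4ac = 5² − 4·(-2)·(-3) = 1
D = 1² is a perfect square ⇒ form factors over ℤ ⇒ lakes

lake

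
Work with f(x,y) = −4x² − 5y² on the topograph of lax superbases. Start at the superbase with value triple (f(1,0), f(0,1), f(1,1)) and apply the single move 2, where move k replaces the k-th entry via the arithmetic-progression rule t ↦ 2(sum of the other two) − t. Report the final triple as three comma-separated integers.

start (-4,-5,-9) = (f(1,0),f(0,1),f(1,1))
replace slot 2: 2·((-4)+(-9)) − (-5) = -21 → (-4,-21,-9)

-4,-21,-9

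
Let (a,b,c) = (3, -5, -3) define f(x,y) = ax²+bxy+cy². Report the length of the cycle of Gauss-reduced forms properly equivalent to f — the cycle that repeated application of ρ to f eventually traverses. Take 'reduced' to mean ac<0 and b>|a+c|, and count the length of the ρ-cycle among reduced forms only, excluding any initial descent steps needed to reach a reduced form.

D = 61, ⌊√D⌋ = 7
descent: ρ → (-3,5,3)  [lands on river]
river: ρ → (3,7,-1)
river: ρ → (-1,7,3)
river: ρ → (3,5,-3)
river: ρ → (-3,7,1)
river: ρ → (1,7,-3)
ρ-cycle length = 6 (tail of 1 descent step not counted)

6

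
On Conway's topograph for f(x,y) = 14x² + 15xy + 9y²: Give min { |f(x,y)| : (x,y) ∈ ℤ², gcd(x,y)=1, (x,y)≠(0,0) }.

translate: b→-13 (≡15 mod 28), so (14,15,9)→(14,-13,8)
flip: (14,-13,8)→(8,13,14)
translate: b→-3 (≡13 mod 16), so (8,13,14)→(8,-3,9)
reduced (well bottom): (8,-3,9) with a≤c, −a<b≤a
well minimum = a = 8

8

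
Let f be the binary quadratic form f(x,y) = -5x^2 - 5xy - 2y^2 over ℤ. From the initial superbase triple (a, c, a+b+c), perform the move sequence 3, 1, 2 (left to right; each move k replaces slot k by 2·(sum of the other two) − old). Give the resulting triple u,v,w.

start (-5,-2,-12) = (f(1,0),f(0,1),f(1,1))
replace slot 3: 2·((-5)+(-2)) − (-12) = -2 → (-5,-2,-2)
replace slot 1: 2·((-2)+(-2)) − (-5) = -3 → (-3,-2,-2)
replace slot 2: 2·((-3)+(-2)) − (-2) = -8 → (-3,-8,-2)

-3,-8,-2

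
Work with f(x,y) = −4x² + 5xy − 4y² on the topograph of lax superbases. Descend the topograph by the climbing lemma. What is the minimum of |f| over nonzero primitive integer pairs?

translate: b→3 (≡-5 mod 8), so (4,-5,4)→(4,3,3)
flip: (4,3,3)→(3,-3,4)
translate: b→3 (≡-3 mod 6), so (3,-3,4)→(3,3,4)
reduced (well bottom): (3,3,4) with a≤c, −a<b≤a
well minimum |f| = |-3| = 3 (negative-definite)

3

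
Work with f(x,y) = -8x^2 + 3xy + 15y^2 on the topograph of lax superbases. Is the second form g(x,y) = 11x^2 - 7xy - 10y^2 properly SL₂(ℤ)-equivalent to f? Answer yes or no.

D₁ = 489, D₂ = 489
river cycle of f (length 22): (-8, 19, 4), (4, 21, -3), (-3, 21, 4), (4, 19, -8), (-8, 13, 10), (10, 7, -11), (-11, 15, 6), (6, 21, -2), (-2, 19, 16), (16, 13, -5), … (12 more)
river cycle of g (length 22): (-10, 7, 11), (11, 15, -6), (-6, 21, 2), (2, 19, -16), (-16, 13, 5), (5, 17, -10), (-10, 3, 12), (12, 21, -1), (-1, 21, 12), (12, 3, -10), … (12 more)
cycles differ ⇒ inequivalent

no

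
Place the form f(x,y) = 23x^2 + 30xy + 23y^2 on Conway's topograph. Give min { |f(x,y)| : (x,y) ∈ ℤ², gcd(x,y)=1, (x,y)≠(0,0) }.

translate: b→-16 (≡30 mod 46), so (23,30,23)→(23,-16,16)
flip: (23,-16,16)→(16,16,23)
reduced (well bottom): (16,16,23) with a≤c, −a<b≤a
well minimum = a = 16

16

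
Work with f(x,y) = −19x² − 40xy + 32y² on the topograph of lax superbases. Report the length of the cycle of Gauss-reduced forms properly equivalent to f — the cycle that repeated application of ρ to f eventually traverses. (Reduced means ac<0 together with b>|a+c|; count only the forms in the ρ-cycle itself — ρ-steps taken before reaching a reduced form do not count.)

D = 4032, ⌊√D⌋ = 63
descent: ρ → (32,40,-19)  [lands on river]
river: ρ → (-19,36,36)
river: ρ → (36,36,-19)
river: ρ → (-19,40,32)
river: ρ → (32,24,-27)
river: ρ → (-27,30,29)
river: ρ → (29,28,-28)
river: ρ → (-28,28,29)
river: ρ → (29,30,-27)
river: ρ → (-27,24,32)
ρ-cycle length = 10 (tail of 1 descent step not counted)

10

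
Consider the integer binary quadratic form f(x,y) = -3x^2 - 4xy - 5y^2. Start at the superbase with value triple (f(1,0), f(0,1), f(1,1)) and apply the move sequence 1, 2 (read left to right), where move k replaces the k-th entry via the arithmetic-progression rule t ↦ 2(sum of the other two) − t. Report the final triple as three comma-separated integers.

start (-3,-5,-12) = (f(1,0),f(0,1),f(1,1))
replace slot 1: 2·((-5)+(-12)) − (-3) = -31 → (-31,-5,-12)
replace slot 2: 2·((-31)+(-12)) − (-5) = -81 → (-31,-81,-12)

-31,-81,-12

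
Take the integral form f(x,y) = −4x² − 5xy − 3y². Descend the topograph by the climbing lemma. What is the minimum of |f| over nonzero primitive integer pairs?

translate: b→-3 (≡5 mod 8), so (4,5,3)→(4,-3,2)
flip: (4,-3,2)→(2,3,4)
translate: b→-1 (≡3 mod 4), so (2,3,4)→(2,-1,3)
reduced (well bottom): (2,-1,3) with a≤c, −a<b≤a
well minimum |f| = |-2| = 2 (negative-definite)

2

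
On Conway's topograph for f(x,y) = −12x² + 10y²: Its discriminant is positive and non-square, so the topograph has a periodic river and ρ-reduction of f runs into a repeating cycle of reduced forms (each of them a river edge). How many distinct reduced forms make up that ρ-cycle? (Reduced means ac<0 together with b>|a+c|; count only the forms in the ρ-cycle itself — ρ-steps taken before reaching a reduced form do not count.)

D = 480, ⌊√D⌋ = 21
descent: ρ → (10,20,-2)  [lands on river]
river: ρ → (-2,20,10)
ρ-cycle length = 2 (tail of 1 descent step not counted)

2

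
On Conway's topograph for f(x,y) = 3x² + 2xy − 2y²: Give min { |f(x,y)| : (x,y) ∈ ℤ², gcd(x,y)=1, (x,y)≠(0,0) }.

river: ρ → (-2,2,3)
river: ρ → (3,4,-1)
river: ρ → (-1,4,3)
river: ρ → (3,2,-2)
closes: descent 0, river 4
min |a| on river = 1

1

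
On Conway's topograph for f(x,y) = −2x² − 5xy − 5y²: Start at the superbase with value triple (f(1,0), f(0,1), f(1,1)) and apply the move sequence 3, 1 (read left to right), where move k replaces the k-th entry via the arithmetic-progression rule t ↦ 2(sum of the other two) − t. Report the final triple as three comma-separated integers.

start (-2,-5,-12) = (f(1,0),f(0,1),f(1,1))
replace slot 3: 2·((-2)+(-5)) − (-12) = -2 → (-2,-5,-2)
replace slot 1: 2·((-5)+(-2)) − (-2) = -12 → (-12,-5,-2)

-12,-5,-2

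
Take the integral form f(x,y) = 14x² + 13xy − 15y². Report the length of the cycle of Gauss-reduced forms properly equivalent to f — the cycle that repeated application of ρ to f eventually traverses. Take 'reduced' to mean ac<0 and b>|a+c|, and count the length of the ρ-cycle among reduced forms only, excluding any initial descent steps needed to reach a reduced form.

D = 1009, ⌊√D⌋ = 31
river: ρ → (-15,17,12)
river: ρ → (12,31,-1)
river: ρ → (-1,31,12)
river: ρ → (12,17,-15)
river: ρ → (-15,13,14)
river: ρ → (14,15,-14)
river: ρ → (-14,13,15)
river: ρ → (15,17,-12)
river: ρ → (-12,31,1)
river: ρ → (1,31,-12)
river: ρ → (-12,17,15)
river: ρ → (15,13,-14)
river: ρ → (-14,15,14)
river: ρ → (14,13,-15)
ρ-cycle length = 14 (tail of 0 descent steps not counted)

14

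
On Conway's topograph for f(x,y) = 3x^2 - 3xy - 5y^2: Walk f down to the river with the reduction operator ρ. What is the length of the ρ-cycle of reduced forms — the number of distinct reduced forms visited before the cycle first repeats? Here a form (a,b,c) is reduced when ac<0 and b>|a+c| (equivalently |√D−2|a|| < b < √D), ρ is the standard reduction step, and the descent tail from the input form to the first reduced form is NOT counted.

D = 69, ⌊√D⌋ = 8
descent: ρ → (-5,3,3)  [lands on river]
river: ρ → (3,3,-5)
river: ρ → (-5,7,1)
river: ρ → (1,7,-5)
ρ-cycle length = 4 (tail of 1 descent step not counted)

4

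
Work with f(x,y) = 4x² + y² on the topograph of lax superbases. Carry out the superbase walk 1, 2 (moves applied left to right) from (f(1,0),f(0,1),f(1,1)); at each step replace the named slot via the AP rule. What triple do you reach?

start (4,1,5) = (f(1,0),f(0,1),f(1,1))
replace slot 1: 2·(1+5) − 4 = 8 → (8,1,5)
replace slot 2: 2·(8+5) − 1 = 25 → (8,25,5)

8,25,5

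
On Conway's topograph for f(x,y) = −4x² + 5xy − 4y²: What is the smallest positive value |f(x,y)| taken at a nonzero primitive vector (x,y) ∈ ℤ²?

translate: b→3 (≡-5 mod 8), so (4,-5,4)→(4,3,3)
flip: (4,3,3)→(3,-3,4)
translate: b→3 (≡-3 mod 6), so (3,-3,4)→(3,3,4)
reduced (well bottom): (3,3,4) with a≤c, −a<b≤a
well minimum |f| = |-3| = 3 (negative-definite)

3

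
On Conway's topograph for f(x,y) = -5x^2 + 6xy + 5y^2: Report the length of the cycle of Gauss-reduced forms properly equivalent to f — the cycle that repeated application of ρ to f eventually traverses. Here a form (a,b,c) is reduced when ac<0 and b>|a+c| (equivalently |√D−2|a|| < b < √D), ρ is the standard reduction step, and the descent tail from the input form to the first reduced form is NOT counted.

D = 136, ⌊√D⌋ = 11
river: ρ → (5,4,-6)
river: ρ → (-6,8,3)
river: ρ → (3,10,-3)
river: ρ → (-3,8,6)
river: ρ → (6,4,-5)
river: ρ → (-5,6,5)
ρ-cycle length = 6 (tail of 0 descent steps not counted)

6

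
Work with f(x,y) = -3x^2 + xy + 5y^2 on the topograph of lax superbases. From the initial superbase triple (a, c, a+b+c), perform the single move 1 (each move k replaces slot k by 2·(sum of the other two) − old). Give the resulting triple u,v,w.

start (-3,5,3) = (f(1,0),f(0,1),f(1,1))
replace slot 1: 2·(5+3) − (-3) = 19 → (19,5,3)

19,5,3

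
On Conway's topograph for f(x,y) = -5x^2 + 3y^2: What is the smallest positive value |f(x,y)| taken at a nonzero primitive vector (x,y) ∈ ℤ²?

descent: ρ → (3,6,-2)  [lands on river]
river: ρ → (-2,6,3)
closes: descent 1, river 2
min |a| on river = 2

2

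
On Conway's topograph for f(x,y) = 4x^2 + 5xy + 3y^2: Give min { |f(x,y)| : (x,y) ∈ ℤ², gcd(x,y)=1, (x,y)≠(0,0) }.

translate: b→-3 (≡5 mod 8), so (4,5,3)→(4,-3,2)
flip: (4,-3,2)→(2,3,4)
translate: b→-1 (≡3 mod 4), so (2,3,4)→(2,-1,3)
reduced (well bottom): (2,-1,3) with a≤c, −a<b≤a
well minimum = a = 2

2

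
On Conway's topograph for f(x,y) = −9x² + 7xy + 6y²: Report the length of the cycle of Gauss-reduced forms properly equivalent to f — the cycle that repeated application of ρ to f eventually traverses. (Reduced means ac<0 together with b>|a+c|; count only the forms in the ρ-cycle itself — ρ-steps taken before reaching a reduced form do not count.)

D = 265, ⌊√D⌋ = 16
river: ρ → (6,5,-10)
river: ρ → (-10,15,1)
river: ρ → (1,15,-10)
river: ρ → (-10,5,6)
river: ρ → (6,7,-9)
river: ρ → (-9,11,4)
river: ρ → (4,13,-6)
river: ρ → (-6,11,6)
river: ρ → (6,13,-4)
river: ρ → (-4,11,9)
river: ρ → (9,7,-6)
river: ρ → (-6,5,10)
river: ρ → (10,15,-1)
river: ρ → (-1,15,10)
river: ρ → (10,5,-6)
river: ρ → (-6,7,9)
river: ρ → (9,11,-4)
river: ρ → (-4,13,6)
river: ρ → (6,11,-6)
river: ρ → (-6,13,4)
river: ρ → (4,11,-9)
river: ρ → (-9,7,6)
ρ-cycle length = 22 (tail of 0 descent steps not counted)

22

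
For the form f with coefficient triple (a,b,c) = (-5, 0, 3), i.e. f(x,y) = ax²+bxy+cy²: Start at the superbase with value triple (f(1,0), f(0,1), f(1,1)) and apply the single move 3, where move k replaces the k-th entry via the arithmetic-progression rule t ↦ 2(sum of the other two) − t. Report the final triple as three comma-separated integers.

start (-5,3,-2) = (f(1,0),f(0,1),f(1,1))
replace slot 3: 2·((-5)+3) − (-2) = -2 → (-5,3,-2)

-5,3,-2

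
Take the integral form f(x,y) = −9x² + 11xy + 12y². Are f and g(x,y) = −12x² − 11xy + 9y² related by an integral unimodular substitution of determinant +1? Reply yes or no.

D₁ = 553, D₂ = 553
river cycle of f (length 26): (12, 13, -8), (-8, 19, 6), (6, 17, -11), (-11, 5, 12), (12, 19, -4), (-4, 21, 7), (7, 21, -4), (-4, 19, 12), (12, 5, -11), (-11, 17, 6), … (16 more)
river cycle of g (length 26): (9, 11, -12), (-12, 13, 8), (8, 19, -6), (-6, 17, 11), (11, 5, -12), (-12, 19, 4), (4, 21, -7), (-7, 21, 4), (4, 19, -12), (-12, 5, 11), … (16 more)
cycles differ ⇒ inequivalent

no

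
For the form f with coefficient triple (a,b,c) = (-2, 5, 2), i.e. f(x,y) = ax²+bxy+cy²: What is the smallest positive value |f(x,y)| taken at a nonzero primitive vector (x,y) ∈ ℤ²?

river: ρ → (2,3,-4)
river: ρ → (-4,5,1)
river: ρ → (1,5,-4)
river: ρ → (-4,3,2)
river: ρ → (2,5,-2)
river: ρ → (-2,3,4)
river: ρ → (4,5,-1)
river: ρ → (-1,5,4)
river: ρ → (4,3,-2)
river: ρ → (-2,5,2)
closes: descent 0, river 10
min |a| on river = 1

1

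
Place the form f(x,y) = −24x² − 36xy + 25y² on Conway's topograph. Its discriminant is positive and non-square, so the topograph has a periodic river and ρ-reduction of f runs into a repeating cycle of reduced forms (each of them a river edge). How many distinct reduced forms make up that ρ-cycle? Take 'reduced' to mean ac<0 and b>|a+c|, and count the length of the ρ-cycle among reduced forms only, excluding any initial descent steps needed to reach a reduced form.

D = 3696, ⌊√D⌋ = 60
descent: ρ → (25,36,-24)  [lands on river]
river: ρ → (-24,60,1)
river: ρ → (1,60,-24)
river: ρ → (-24,36,25)
river: ρ → (25,14,-35)
river: ρ → (-35,56,4)
river: ρ → (4,56,-35)
river: ρ → (-35,14,25)
ρ-cycle length = 8 (tail of 1 descent step not counted)

8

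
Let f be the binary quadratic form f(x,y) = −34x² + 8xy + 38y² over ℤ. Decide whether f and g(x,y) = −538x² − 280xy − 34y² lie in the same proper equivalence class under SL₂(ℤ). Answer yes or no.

D₁ = 5232, D₂ = 5232
river cycle of f (length 6): (38, 68, -4), (-4, 68, 38), (38, 8, -34), (-34, 60, 12), (12, 60, -34), (-34, 8, 38)
river cycle of g (length 6): (-34, 8, 38), (38, 68, -4), (-4, 68, 38), (38, 8, -34), (-34, 60, 12), (12, 60, -34)
cycles coincide ⇒ equivalent

yes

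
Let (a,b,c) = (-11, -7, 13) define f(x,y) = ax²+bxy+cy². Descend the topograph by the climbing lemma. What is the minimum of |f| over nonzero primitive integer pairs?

descent: ρ → (13,7,-11)  [lands on river]
river: ρ → (-11,15,9)
river: ρ → (9,21,-5)
river: ρ → (-5,19,13)
closes: descent 1, river 4
min |a| on river = 5

5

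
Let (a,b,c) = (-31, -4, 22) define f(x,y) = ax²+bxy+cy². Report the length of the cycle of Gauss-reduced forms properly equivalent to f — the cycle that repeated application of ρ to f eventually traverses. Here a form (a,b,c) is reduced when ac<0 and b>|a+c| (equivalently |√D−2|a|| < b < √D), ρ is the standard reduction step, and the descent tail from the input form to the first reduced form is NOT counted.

D = 2744, ⌊√D⌋ = 52
descent: ρ → (22,48,-5)  [lands on river]
river: ρ → (-5,52,2)
river: ρ → (2,52,-5)
river: ρ → (-5,48,22)
river: ρ → (22,40,-13)
river: ρ → (-13,38,25)
river: ρ → (25,12,-26)
river: ρ → (-26,40,11)
river: ρ → (11,48,-10)
river: ρ → (-10,52,1)
river: ρ → (1,52,-10)
river: ρ → (-10,48,11)
river: ρ → (11,40,-26)
river: ρ → (-26,12,25)
river: ρ → (25,38,-13)
river: ρ → (-13,40,22)
ρ-cycle length = 16 (tail of 1 descent step not counted)

16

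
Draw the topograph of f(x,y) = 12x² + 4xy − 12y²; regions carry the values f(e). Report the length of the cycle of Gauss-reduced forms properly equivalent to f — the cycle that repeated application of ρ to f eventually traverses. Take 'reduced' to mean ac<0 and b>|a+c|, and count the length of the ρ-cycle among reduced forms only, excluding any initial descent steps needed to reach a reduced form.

D = 592, ⌊√D⌋ = 24
river: ρ → (-12,20,4)
river: ρ → (4,20,-12)
river: ρ → (-12,4,12)
river: ρ → (12,20,-4)
river: ρ → (-4,20,12)
river: ρ → (12,4,-12)
ρ-cycle length = 6 (tail of 0 descent steps not counted)

6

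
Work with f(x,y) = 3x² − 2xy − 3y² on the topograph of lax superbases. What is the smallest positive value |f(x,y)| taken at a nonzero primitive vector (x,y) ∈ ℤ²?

descent: ρ → (-3,2,3)  [lands on river]
river: ρ → (3,4,-2)
river: ρ → (-2,4,3)
river: ρ → (3,2,-3)
river: ρ → (-3,4,2)
river: ρ → (2,4,-3)
closes: descent 1, river 6
min |a| on river = 2

2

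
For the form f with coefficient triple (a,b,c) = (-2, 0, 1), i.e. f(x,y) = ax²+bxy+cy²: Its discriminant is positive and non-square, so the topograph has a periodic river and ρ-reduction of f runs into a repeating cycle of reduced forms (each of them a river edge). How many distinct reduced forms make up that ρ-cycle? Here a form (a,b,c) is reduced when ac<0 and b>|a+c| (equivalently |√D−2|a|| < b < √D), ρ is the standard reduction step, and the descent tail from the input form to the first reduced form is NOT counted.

D = 8, ⌊√D⌋ = 2
descent: ρ → (1,2,-1)  [lands on river]
river: ρ → (-1,2,1)
ρ-cycle length = 2 (tail of 1 descent step not counted)

2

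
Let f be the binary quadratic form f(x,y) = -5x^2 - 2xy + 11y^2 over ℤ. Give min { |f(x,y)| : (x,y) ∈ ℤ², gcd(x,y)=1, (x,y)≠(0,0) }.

descent: ρ → (11,2,-5)
descent: ρ → (-5,8,8)  [lands on river]
river: ρ → (8,8,-5)
river: ρ → (-5,12,4)
river: ρ → (4,12,-5)
closes: descent 2, river 4
min |a| on river = 4

4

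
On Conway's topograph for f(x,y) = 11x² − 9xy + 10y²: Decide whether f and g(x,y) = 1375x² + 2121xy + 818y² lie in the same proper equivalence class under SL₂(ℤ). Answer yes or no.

D₁ = -359, D₂ = -359
f: flip: (11,-9,10)→(10,9,11)
f: reduced (well bottom): (10,9,11) with a≤c, −a<b≤a
g: translate: b→-629 (≡2121 mod 2750), so (1375,2121,818)→(1375,-629,72)
g: flip: (1375,-629,72)→(72,629,1375)
g: translate: b→53 (≡629 mod 144), so (72,629,1375)→(72,53,11)
g: flip: (72,53,11)→(11,-53,72)
g: translate: b→-9 (≡-53 mod 22), so (11,-53,72)→(11,-9,10)
g: flip: (11,-9,10)→(10,9,11)
g: reduced (well bottom): (10,9,11) with a≤c, −a<b≤a
reduced forms (10, 9, 11) vs (10, 9, 11) ⇒ equivalent

yes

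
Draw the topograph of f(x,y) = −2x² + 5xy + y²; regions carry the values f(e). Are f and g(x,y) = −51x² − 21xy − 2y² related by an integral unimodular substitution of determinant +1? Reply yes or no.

D₁ = 33, D₂ = 33
river cycle of f (length 4): (1, 5, -2), (-2, 3, 3), (3, 3, -2), (-2, 5, 1)
river cycle of g (length 4): (-2, 5, 1), (1, 5, -2), (-2, 3, 3), (3, 3, -2)
cycles coincide ⇒ equivalent

yes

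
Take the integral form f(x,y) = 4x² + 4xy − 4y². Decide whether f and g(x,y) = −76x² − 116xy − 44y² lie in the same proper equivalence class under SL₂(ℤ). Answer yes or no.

D₁ = 80, D₂ = 80
river cycle of f (length 2): (-4, 4, 4), (4, 4, -4)
river cycle of g (length 2): (-4, 4, 4), (4, 4, -4)
cycles coincide ⇒ equivalent

yes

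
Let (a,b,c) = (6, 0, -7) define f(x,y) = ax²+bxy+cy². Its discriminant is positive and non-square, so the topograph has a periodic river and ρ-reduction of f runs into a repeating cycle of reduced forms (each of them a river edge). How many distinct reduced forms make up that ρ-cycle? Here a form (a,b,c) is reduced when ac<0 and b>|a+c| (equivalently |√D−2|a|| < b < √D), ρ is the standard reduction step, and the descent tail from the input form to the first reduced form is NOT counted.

D = 168, ⌊√D⌋ = 12
descent: ρ → (-7,0,6)
descent: ρ → (6,12,-1)  [lands on river]
river: ρ → (-1,12,6)
ρ-cycle length = 2 (tail of 2 descent steps not counted)

2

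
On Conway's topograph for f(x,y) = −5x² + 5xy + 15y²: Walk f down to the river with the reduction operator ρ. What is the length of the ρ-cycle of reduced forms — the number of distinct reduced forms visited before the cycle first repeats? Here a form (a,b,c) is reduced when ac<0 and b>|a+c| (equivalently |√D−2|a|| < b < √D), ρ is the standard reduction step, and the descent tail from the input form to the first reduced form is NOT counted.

D = 325, ⌊√D⌋ = 18
descent: ρ → (15,-5,-5)
descent: ρ → (-5,15,5)  [lands on river]
river: ρ → (5,15,-5)
ρ-cycle length = 2 (tail of 2 descent steps not counted)

2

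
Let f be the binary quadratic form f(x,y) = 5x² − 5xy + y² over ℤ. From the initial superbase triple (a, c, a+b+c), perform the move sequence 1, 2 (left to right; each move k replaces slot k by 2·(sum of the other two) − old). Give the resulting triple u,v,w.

start (5,1,1) = (f(1,0),f(0,1),f(1,1))
replace slot 1: 2·(1+1) − 5 = -1 → (-1,1,1)
replace slot 2: 2·((-1)+1) − 1 = -1 → (-1,-1,1)

-1,-1,1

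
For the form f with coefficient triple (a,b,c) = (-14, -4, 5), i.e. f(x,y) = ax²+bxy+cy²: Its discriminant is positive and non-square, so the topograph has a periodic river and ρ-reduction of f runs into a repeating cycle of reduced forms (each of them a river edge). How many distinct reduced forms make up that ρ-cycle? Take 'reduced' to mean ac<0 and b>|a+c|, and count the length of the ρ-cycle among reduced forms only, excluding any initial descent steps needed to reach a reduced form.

D = 296, ⌊√D⌋ = 17
descent: ρ → (5,14,-5)  [lands on river]
river: ρ → (-5,16,2)
river: ρ → (2,16,-5)
river: ρ → (-5,14,5)
river: ρ → (5,16,-2)
river: ρ → (-2,16,5)
ρ-cycle length = 6 (tail of 1 descent step not counted)

6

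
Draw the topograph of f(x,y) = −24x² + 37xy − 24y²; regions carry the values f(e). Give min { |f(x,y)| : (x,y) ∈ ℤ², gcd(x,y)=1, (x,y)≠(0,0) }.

translate: b→11 (≡-37 mod 48), so (24,-37,24)→(24,11,11)
flip: (24,11,11)→(11,-11,24)
translate: b→11 (≡-11 mod 22), so (11,-11,24)→(11,11,24)
reduced (well bottom): (11,11,24) with a≤c, −a<b≤a
well minimum |f| = |-11| = 11 (negative-definite)

11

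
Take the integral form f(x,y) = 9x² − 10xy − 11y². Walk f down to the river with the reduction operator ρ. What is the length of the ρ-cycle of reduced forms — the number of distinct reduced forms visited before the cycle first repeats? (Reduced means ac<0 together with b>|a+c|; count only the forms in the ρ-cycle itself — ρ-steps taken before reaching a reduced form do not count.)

D = 496, ⌊√D⌋ = 22
descent: ρ → (-11,10,9)  [lands on river]
river: ρ → (9,8,-12)
river: ρ → (-12,16,5)
river: ρ → (5,14,-15)
river: ρ → (-15,16,4)
river: ρ → (4,16,-15)
river: ρ → (-15,14,5)
river: ρ → (5,16,-12)
river: ρ → (-12,8,9)
river: ρ → (9,10,-11)
river: ρ → (-11,12,8)
river: ρ → (8,20,-3)
river: ρ → (-3,22,1)
river: ρ → (1,22,-3)
river: ρ → (-3,20,8)
river: ρ → (8,12,-11)
ρ-cycle length = 16 (tail of 1 descent step not counted)

16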